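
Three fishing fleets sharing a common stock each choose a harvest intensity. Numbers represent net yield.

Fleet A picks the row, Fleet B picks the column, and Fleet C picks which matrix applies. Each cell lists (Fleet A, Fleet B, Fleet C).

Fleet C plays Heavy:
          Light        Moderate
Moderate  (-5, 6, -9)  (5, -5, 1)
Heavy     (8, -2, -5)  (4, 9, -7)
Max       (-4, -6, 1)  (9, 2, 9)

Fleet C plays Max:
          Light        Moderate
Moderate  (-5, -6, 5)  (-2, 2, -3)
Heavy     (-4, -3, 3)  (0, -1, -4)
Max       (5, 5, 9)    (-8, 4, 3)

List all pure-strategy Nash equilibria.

(Heavy, Moderate, Max), (Max, Light, Max), (Max, Moderate, Heavy)

Fleet A against (Light, Heavy): payoffs -5, 8, -4 → best response Heavy.
Fleet A against (Light, Max): payoffs -5, -4, 5 → best response Max.
Fleet A against (Moderate, Heavy): payoffs 5, 4, 9 → best response Max.
Fleet A against (Moderate, Max): payoffs -2, 0, -8 → best response Heavy.
Fleet B against (Moderate, Heavy): payoffs 6, -5 → best response Light.
Fleet B against (Moderate, Max): payoffs -6, 2 → best response Moderate.
Fleet B against (Heavy, Heavy): payoffs -2, 9 → best response Moderate.
Fleet B against (Heavy, Max): payoffs -3, -1 → best response Moderate.
Fleet B against (Max, Heavy): payoffs -6, 2 → best response Moderate.
Fleet B against (Max, Max): payoffs 5, 4 → best response Light.
Fleet C against (Moderate, Light): payoffs -9, 5 → best response Max.
Fleet C against (Moderate, Moderate): payoffs 1, -3 → best response Heavy.
Fleet C against (Heavy, Light): payoffs -5, 3 → best response Max.
Fleet C against (Heavy, Moderate): payoffs -7, -4 → best response Max.
Fleet C against (Max, Light): payoffs 1, 9 → best response Max.
Fleet C against (Max, Moderate): payoffs 9, 3 → best response Heavy.
Mutual best responses: (Heavy, Moderate, Max); (Max, Light, Max); (Max, Moderate, Heavy).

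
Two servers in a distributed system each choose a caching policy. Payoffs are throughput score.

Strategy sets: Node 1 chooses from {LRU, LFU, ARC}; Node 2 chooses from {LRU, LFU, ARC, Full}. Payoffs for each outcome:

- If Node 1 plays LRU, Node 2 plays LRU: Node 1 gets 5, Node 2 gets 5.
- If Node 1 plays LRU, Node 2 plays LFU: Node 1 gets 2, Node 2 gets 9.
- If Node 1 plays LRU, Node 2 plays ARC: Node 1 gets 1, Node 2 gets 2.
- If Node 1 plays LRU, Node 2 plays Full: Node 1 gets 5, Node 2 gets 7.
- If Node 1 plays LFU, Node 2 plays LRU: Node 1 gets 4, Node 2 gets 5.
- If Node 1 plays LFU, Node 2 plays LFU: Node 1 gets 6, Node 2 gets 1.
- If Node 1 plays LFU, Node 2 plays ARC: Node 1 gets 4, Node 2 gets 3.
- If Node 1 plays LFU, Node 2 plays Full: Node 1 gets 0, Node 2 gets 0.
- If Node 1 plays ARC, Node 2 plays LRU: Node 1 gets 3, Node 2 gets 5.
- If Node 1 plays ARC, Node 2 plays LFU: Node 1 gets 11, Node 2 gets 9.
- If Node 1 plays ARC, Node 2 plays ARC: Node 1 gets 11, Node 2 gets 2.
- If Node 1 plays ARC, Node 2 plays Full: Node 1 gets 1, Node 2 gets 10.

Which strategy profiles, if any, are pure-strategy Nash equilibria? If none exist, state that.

(LRU, LRU): Node 2 can switch to LFU (5 → 9). Not NE.
(LRU, LFU): Node 1 can switch to LFU (2 → 6). Not NE.
(LRU, ARC): Node 1 can switch to LFU (1 → 4). Not NE.
(LRU, Full): Node 2 can switch to LFU (7 → 9). Not NE.
(LFU, LRU): Node 1 can switch to LRU (4 → 5). Not NE.
(LFU, LFU): Node 1 can switch to ARC (6 → 11). Not NE.
(LFU, ARC): Node 1 can switch to ARC (4 → 11). Not NE.
(LFU, Full): Node 1 can switch to LRU (0 → 5). Not NE.
(ARC, LRU): Node 1 can switch to LRU (3 → 5). Not NE.
(ARC, LFU): Node 2 can switch to Full (9 → 10). Not NE.
(ARC, ARC): Node 2 can switch to LRU (2 → 5). Not NE.
(ARC, Full): Node 1 can switch to LRU (1 → 5). Not NE.

No pure-strategy Nash equilibrium.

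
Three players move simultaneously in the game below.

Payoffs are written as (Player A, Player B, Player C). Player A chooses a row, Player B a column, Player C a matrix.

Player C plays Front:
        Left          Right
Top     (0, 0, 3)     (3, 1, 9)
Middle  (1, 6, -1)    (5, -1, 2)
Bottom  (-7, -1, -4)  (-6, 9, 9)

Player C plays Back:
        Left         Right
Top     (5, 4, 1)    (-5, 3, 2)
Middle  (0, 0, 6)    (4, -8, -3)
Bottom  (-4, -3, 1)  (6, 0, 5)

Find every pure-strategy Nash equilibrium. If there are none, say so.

There is no pure-strategy Nash equilibrium.

Player A against (Left, Front): payoffs 0, 1, -7 → best response Middle.
Player A against (Left, Back): payoffs 5, 0, -4 → best response Top.
Player A against (Right, Front): payoffs 3, 5, -6 → best response Middle.
Player A against (Right, Back): payoffs -5, 4, 6 → best response Bottom.
Player B against (Top, Front): payoffs 0, 1 → best response Right.
Player B against (Top, Back): payoffs 4, 3 → best response Left.
Player B against (Middle, Front): payoffs 6, -1 → best response Left.
Player B against (Middle, Back): payoffs 0, -8 → best response Left.
Player B against (Bottom, Front): payoffs -1, 9 → best response Right.
Player B against (Bottom, Back): payoffs -3, 0 → best response Right.
Player C against (Top, Left): payoffs 3, 1 → best response Front.
Player C against (Top, Right): payoffs 9, 2 → best response Front.
Player C against (Middle, Left): payoffs -1, 6 → best response Back.
Player C against (Middle, Right): payoffs 2, -3 → best response Front.
Player C against (Bottom, Left): payoffs -4, 1 → best response Back.
Player C against (Bottom, Right): payoffs 9, 5 → best response Front.
No profile is a mutual best response for all players.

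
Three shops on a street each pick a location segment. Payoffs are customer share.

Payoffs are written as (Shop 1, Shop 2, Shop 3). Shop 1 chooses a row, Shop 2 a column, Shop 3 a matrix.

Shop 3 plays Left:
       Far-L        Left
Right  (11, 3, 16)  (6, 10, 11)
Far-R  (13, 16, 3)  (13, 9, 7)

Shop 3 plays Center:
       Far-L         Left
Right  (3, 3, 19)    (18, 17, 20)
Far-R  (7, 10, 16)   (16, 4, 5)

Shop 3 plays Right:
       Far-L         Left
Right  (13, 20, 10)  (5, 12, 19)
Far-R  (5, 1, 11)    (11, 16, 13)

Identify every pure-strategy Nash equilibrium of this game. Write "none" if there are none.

(Right, Far-L, Left): Shop 1 can switch to Far-R (11 → 13). Not NE.
(Right, Far-L, Center): Shop 1 can switch to Far-R (3 → 7). Not NE.
(Right, Far-L, Right): Shop 3 can switch to Left (10 → 16). Not NE.
(Right, Left, Left): Shop 1 can switch to Far-R (6 → 13). Not NE.
(Right, Left, Center): Shop 1 gets 18, best alternative 16; Shop 2 gets 17, best alternative 3; Shop 3 gets 20, best alternative 19. No profitable deviation — NE.
(Right, Left, Right): Shop 1 can switch to Far-R (5 → 11). Not NE.
(Far-R, Far-L, Left): Shop 3 can switch to Center (3 → 16). Not NE.
(Far-R, Far-L, Center): Shop 1 gets 7, best alternative 3; Shop 2 gets 10, best alternative 4; Shop 3 gets 16, best alternative 11. No profitable deviation — NE.
(Far-R, Far-L, Right): Shop 1 can switch to Right (5 → 13). Not NE.
(Far-R, Left, Left): Shop 2 can switch to Far-L (9 → 16). Not NE.
(Far-R, Left, Center): Shop 1 can switch to Right (16 → 18). Not NE.
(Far-R, Left, Right): Shop 1 gets 11, best alternative 5; Shop 2 gets 16, best alternative 1; Shop 3 gets 13, best alternative 7. No profitable deviation — NE.

(Right, Left, Center), (Far-R, Far-L, Center), (Far-R, Left, Right)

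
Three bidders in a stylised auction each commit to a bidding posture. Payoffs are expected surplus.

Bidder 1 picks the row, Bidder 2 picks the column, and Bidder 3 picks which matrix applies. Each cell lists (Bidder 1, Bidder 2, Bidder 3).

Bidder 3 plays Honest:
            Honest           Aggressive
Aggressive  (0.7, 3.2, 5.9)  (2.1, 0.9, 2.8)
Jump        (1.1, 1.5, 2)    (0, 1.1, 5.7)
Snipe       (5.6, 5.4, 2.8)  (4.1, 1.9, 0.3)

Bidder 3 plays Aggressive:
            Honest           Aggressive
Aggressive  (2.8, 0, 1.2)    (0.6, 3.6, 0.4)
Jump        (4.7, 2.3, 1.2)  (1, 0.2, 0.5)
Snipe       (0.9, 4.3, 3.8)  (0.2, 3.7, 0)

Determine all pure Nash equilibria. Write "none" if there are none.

There is no pure-strategy Nash equilibrium.

(Aggressive, Honest, Honest): Bidder 1 can switch to Jump (0.7 → 1.1). Not NE.
(Aggressive, Honest, Aggressive): Bidder 1 can switch to Jump (2.8 → 4.7). Not NE.
(Aggressive, Aggressive, Honest): Bidder 1 can switch to Snipe (2.1 → 4.1). Not NE.
(Aggressive, Aggressive, Aggressive): Bidder 1 can switch to Jump (0.6 → 1). Not NE.
(Jump, Honest, Honest): Bidder 1 can switch to Snipe (1.1 → 5.6). Not NE.
(Jump, Honest, Aggressive): Bidder 3 can switch to Honest (1.2 → 2). Not NE.
(Jump, Aggressive, Honest): Bidder 1 can switch to Aggressive (0 → 2.1). Not NE.
(Jump, Aggressive, Aggressive): Bidder 2 can switch to Honest (0.2 → 2.3). Not NE.
(Snipe, Honest, Honest): Bidder 3 can switch to Aggressive (2.8 → 3.8). Not NE.
(Snipe, Honest, Aggressive): Bidder 1 can switch to Aggressive (0.9 → 2.8). Not NE.
(Snipe, Aggressive, Honest): Bidder 2 can switch to Honest (1.9 → 5.4). Not NE.
(Snipe, Aggressive, Aggressive): Bidder 1 can switch to Aggressive (0.2 → 0.6). Not NE.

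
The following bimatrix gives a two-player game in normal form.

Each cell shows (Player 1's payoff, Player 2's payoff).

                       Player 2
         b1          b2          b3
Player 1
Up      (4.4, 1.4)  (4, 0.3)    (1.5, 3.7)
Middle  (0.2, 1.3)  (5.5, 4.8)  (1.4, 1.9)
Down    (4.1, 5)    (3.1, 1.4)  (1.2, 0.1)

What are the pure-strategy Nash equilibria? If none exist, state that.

(Up, b1): Player 2 can switch to b3 (1.4 → 3.7). Not NE.
(Up, b2): Player 1 can switch to Middle (4 → 5.5). Not NE.
(Up, b3): Player 1 gets 1.5, best alternative 1.4; Player 2 gets 3.7, best alternative 1.4. No profitable deviation — NE.
(Middle, b1): Player 1 can switch to Up (0.2 → 4.4). Not NE.
(Middle, b2): Player 1 gets 5.5, best alternative 4; Player 2 gets 4.8, best alternative 1.9. No profitable deviation — NE.
(Middle, b3): Player 1 can switch to Up (1.4 → 1.5). Not NE.
(Down, b1): Player 1 can switch to Up (4.1 → 4.4). Not NE.
(Down, b2): Player 1 can switch to Up (3.1 → 4). Not NE.
(The remaining 1 profile has a profitable deviation by the same check.)

The pure Nash equilibria are (Up, b3), (Middle, b2).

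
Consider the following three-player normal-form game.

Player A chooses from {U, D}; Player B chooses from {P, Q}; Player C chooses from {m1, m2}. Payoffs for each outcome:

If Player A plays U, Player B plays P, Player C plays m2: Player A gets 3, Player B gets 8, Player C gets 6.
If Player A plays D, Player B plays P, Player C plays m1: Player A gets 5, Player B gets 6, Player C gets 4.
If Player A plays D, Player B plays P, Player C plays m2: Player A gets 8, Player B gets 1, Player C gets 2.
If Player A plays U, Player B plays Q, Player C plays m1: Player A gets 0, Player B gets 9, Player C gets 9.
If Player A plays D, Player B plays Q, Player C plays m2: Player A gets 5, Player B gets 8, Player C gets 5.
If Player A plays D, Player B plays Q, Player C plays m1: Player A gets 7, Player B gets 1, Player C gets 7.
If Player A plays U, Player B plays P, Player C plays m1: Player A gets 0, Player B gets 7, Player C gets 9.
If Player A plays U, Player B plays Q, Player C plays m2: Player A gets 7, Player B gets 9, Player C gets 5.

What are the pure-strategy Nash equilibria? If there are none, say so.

(D, P, m1)

For each strategy profile, look for a profitable unilateral deviation.
(U, P, m1): Player A can switch to D (0 → 5). Not NE.
(U, P, m2): Player A can switch to D (3 → 8). Not NE.
(U, Q, m1): Player A can switch to D (0 → 7). Not NE.
(U, Q, m2): Player C can switch to m1 (5 → 9). Not NE.
(D, P, m1): Player A gets 5, best alternative 0; Player B gets 6, best alternative 1; Player C gets 4, best alternative 2. No profitable deviation — NE.
(D, P, m2): Player B can switch to Q (1 → 8). Not NE.
(D, Q, m1): Player B can switch to P (1 → 6). Not NE.
(The remaining 1 profile has a profitable deviation by the same check.)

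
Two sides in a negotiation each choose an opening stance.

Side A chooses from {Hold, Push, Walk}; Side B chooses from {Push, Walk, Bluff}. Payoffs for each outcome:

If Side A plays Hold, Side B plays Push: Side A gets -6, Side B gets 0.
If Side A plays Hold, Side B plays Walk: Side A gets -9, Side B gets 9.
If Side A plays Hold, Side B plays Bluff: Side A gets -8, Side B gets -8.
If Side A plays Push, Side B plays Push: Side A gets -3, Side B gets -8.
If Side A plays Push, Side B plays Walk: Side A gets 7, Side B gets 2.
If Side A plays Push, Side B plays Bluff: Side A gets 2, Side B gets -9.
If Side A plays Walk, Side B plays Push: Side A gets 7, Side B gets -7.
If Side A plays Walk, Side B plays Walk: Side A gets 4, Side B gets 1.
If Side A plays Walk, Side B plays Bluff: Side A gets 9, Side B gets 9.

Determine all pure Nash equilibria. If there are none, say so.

Mark each player's best response to every combination of opponents' strategies; a profile where every player is best-responding is a pure Nash equilibrium.
Side A against Push: payoffs -6, -3, 7 → best response Walk.
Side A against Walk: payoffs -9, 7, 4 → best response Push.
Side A against Bluff: payoffs -8, 2, 9 → best response Walk.
Side B against Hold: payoffs 0, 9, -8 → best response Walk.
Side B against Push: payoffs -8, 2, -9 → best response Walk.
Side B against Walk: payoffs -7, 1, 9 → best response Bluff.
Mutual best responses: (Push, Walk); (Walk, Bluff).

(Push, Walk); (Walk, Bluff)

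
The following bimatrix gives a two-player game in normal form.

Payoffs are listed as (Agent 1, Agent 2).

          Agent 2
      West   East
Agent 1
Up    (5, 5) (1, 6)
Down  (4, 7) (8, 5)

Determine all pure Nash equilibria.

Mark each player's best response to every combination of opponents' strategies; a profile where every player is best-responding is a pure Nash equilibrium.
Agent 1 against West: payoffs 5, 4 → best response Up.
Agent 1 against East: payoffs 1, 8 → best response Down.
Agent 2 against Up: payoffs 5, 6 → best response East.
Agent 2 against Down: payoffs 7, 5 → best response West.
No profile is a mutual best response for all players.

No pure-strategy Nash equilibrium.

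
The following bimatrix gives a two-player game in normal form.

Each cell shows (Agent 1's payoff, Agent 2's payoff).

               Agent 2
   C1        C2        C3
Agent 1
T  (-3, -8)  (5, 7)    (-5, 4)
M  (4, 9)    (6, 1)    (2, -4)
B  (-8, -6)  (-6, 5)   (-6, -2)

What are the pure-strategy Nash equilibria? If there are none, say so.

(T, C1): Agent 1 can switch to M (-3 → 4). Not NE.
(T, C2): Agent 1 can switch to M (5 → 6). Not NE.
(T, C3): Agent 1 can switch to M (-5 → 2). Not NE.
(M, C1): Agent 1 gets 4, best alternative -3; Agent 2 gets 9, best alternative 1. No profitable deviation — NE.
(M, C2): Agent 2 can switch to C1 (1 → 9). Not NE.
(M, C3): Agent 2 can switch to C1 (-4 → 9). Not NE.
(B, C1): Agent 1 can switch to T (-8 → -3). Not NE.
(B, C2): Agent 1 can switch to T (-6 → 5). Not NE.
(B, C3): Agent 1 can switch to T (-6 → -5). Not NE.

(M, C1)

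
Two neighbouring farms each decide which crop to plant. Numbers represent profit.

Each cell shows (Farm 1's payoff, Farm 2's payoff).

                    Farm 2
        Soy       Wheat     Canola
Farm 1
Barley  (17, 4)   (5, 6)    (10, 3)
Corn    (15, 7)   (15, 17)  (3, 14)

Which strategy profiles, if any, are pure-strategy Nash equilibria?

(Barley, Soy): Farm 2 can switch to Wheat (4 → 6). Not NE.
(Barley, Wheat): Farm 1 can switch to Corn (5 → 15). Not NE.
(Barley, Canola): Farm 2 can switch to Soy (3 → 4). Not NE.
(Corn, Soy): Farm 1 can switch to Barley (15 → 17). Not NE.
(Corn, Wheat): Farm 1 gets 15, best alternative 5; Farm 2 gets 17, best alternative 14. No profitable deviation — NE.
(Corn, Canola): Farm 1 can switch to Barley (3 → 10). Not NE.

(Corn, Wheat)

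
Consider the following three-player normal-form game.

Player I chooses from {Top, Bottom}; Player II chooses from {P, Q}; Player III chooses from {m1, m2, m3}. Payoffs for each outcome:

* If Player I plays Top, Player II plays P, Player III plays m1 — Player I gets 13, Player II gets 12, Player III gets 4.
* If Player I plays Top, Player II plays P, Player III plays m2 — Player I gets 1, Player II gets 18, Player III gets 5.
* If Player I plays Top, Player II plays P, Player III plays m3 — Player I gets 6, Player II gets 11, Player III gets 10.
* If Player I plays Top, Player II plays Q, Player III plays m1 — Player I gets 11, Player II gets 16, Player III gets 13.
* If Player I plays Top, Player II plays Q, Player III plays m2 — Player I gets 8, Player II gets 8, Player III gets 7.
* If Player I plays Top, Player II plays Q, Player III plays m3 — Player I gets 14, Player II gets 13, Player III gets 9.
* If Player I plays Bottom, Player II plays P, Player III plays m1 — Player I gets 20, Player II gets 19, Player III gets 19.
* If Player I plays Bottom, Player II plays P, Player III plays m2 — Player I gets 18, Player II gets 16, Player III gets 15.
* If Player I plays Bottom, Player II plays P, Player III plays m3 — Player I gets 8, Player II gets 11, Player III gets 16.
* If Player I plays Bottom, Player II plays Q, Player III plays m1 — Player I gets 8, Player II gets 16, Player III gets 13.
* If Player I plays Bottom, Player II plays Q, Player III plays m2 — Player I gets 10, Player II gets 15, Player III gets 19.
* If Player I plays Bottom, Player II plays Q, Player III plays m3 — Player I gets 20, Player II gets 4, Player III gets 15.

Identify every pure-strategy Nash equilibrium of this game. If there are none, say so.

The pure Nash equilibria are (Top, Q, m1); (Bottom, P, m1).

(Top, P, m1): Player I can switch to Bottom (13 → 20). Not NE.
(Top, P, m2): Player I can switch to Bottom (1 → 18). Not NE.
(Top, P, m3): Player I can switch to Bottom (6 → 8). Not NE.
(Top, Q, m1): Player I gets 11, best alternative 8; Player II gets 16, best alternative 12; Player III gets 13, best alternative 9. No profitable deviation — NE.
(Top, Q, m2): Player I can switch to Bottom (8 → 10). Not NE.
(Top, Q, m3): Player I can switch to Bottom (14 → 20). Not NE.
(Bottom, P, m1): Player I gets 20, best alternative 13; Player II gets 19, best alternative 16; Player III gets 19, best alternative 16. No profitable deviation — NE.
(Bottom, P, m2): Player III can switch to m1 (15 → 19). Not NE.
(Bottom, P, m3): Player III can switch to m1 (16 → 19). Not NE.
(Bottom, Q, m1): Player I can switch to Top (8 → 11). Not NE.
(Bottom, Q, m2): Player II can switch to P (15 → 16). Not NE.
(Bottom, Q, m3): Player II can switch to P (4 → 11). Not NE.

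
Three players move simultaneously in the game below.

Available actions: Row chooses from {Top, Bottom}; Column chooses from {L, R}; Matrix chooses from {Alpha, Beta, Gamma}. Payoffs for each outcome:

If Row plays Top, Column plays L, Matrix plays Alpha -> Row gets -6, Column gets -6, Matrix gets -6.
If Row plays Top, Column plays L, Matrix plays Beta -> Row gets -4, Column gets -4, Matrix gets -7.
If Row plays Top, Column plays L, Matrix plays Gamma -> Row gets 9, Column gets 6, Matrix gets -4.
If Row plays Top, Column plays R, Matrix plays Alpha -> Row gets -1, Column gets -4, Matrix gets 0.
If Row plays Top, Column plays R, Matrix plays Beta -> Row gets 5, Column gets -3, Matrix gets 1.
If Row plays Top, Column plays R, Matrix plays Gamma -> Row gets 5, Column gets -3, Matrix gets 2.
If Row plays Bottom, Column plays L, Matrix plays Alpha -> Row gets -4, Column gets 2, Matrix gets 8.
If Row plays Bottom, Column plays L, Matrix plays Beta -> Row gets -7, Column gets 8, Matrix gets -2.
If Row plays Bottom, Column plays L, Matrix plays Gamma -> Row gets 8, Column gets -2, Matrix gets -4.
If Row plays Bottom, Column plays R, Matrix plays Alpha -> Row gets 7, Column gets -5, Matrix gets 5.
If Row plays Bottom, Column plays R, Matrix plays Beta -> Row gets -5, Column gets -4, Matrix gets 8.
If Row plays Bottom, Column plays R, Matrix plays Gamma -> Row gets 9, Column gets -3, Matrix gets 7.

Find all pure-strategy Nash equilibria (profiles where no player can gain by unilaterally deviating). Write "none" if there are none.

(Top, L, Alpha): Row can switch to Bottom (-6 → -4). Not NE.
(Top, L, Beta): Column can switch to R (-4 → -3). Not NE.
(Top, L, Gamma): Row gets 9, best alternative 8; Column gets 6, best alternative -3; Matrix gets -4, best alternative -6. No profitable deviation — NE.
(Top, R, Alpha): Row can switch to Bottom (-1 → 7). Not NE.
(Top, R, Beta): Matrix can switch to Gamma (1 → 2). Not NE.
(Top, R, Gamma): Row can switch to Bottom (5 → 9). Not NE.
(Bottom, L, Alpha): Row gets -4, best alternative -6; Column gets 2, best alternative -5; Matrix gets 8, best alternative -2. No profitable deviation — NE.
(Bottom, L, Beta): Row can switch to Top (-7 → -4). Not NE.
(Bottom, L, Gamma): Row can switch to Top (8 → 9). Not NE.
(Bottom, R, Alpha): Column can switch to L (-5 → 2). Not NE.
(Bottom, R, Beta): Row can switch to Top (-5 → 5). Not NE.
(Bottom, R, Gamma): Column can switch to L (-3 → -2). Not NE.

Pure-strategy Nash equilibria: (Top, L, Gamma), (Bottom, L, Alpha)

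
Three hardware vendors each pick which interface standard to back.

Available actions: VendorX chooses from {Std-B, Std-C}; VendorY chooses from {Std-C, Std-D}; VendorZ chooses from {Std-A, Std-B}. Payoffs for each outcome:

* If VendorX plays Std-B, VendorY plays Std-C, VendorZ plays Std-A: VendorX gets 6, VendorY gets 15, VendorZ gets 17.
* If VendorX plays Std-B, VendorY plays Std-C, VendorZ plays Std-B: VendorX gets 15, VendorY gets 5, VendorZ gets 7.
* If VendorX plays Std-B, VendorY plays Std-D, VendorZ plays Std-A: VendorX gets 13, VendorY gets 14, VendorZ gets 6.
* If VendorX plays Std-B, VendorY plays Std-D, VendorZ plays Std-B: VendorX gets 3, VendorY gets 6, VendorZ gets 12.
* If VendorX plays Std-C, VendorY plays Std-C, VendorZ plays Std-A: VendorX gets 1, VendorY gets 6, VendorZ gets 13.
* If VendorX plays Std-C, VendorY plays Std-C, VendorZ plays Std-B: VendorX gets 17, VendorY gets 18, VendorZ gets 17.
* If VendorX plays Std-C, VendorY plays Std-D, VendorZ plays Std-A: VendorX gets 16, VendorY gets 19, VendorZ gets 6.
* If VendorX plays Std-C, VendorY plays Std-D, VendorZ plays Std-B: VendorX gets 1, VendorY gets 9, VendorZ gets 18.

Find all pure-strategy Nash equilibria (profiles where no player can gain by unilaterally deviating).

(Std-B, Std-C, Std-A); (Std-B, Std-D, Std-B); (Std-C, Std-C, Std-B)

For each player, find the best response to each opponent profile; mutual best responses are the pure NE.
VendorX against (Std-C, Std-A): payoffs 6, 1 → best response Std-B.
VendorX against (Std-C, Std-B): payoffs 15, 17 → best response Std-C.
VendorX against (Std-D, Std-A): payoffs 13, 16 → best response Std-C.
VendorX against (Std-D, Std-B): payoffs 3, 1 → best response Std-B.
VendorY against (Std-B, Std-A): payoffs 15, 14 → best response Std-C.
VendorY against (Std-B, Std-B): payoffs 5, 6 → best response Std-D.
VendorY against (Std-C, Std-A): payoffs 6, 19 → best response Std-D.
VendorY against (Std-C, Std-B): payoffs 18, 9 → best response Std-C.
VendorZ against (Std-B, Std-C): payoffs 17, 7 → best response Std-A.
VendorZ against (Std-B, Std-D): payoffs 6, 12 → best response Std-B.
VendorZ against (Std-C, Std-C): payoffs 13, 17 → best response Std-B.
VendorZ against (Std-C, Std-D): payoffs 6, 18 → best response Std-B.
Mutual best responses: (Std-B, Std-C, Std-A); (Std-B, Std-D, Std-B); (Std-C, Std-C, Std-B).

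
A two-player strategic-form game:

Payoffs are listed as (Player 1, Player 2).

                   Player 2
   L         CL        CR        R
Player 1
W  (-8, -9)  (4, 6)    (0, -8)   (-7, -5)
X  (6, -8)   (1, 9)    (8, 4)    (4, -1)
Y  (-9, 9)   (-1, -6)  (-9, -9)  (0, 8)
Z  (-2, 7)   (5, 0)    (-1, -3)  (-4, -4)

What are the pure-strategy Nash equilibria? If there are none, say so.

Player 1 against L: payoffs -8, 6, -9, -2 → best response X.
Player 1 against CL: payoffs 4, 1, -1, 5 → best response Z.
Player 1 against CR: payoffs 0, 8, -9, -1 → best response X.
Player 1 against R: payoffs -7, 4, 0, -4 → best response X.
Player 2 against W: payoffs -9, 6, -8, -5 → best response CL.
Player 2 against X: payoffs -8, 9, 4, -1 → best response CL.
Player 2 against Y: payoffs 9, -6, -9, 8 → best response L.
Player 2 against Z: payoffs 7, 0, -3, -4 → best response L.
No profile is a mutual best response for all players.

This game has no pure Nash equilibrium.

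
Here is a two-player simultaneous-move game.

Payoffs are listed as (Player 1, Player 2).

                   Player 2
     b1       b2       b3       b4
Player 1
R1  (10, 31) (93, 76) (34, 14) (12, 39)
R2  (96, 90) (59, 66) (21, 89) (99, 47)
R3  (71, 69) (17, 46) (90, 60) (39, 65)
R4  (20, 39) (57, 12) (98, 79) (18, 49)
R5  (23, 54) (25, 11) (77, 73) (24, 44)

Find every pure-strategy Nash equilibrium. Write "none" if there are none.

For each player, find the best response to each opponent profile; mutual best responses are the pure NE.
Player 1 against b1: payoffs 10, 96, 71, 20, 23 → best response R2.
Player 1 against b2: payoffs 93, 59, 17, 57, 25 → best response R1.
Player 1 against b3: payoffs 34, 21, 90, 98, 77 → best response R4.
Player 1 against b4: payoffs 12, 99, 39, 18, 24 → best response R2.
Player 2 against R1: payoffs 31, 76, 14, 39 → best response b2.
Player 2 against R2: payoffs 90, 66, 89, 47 → best response b1.
Player 2 against R3: payoffs 69, 46, 60, 65 → best response b1.
Player 2 against R4: payoffs 39, 12, 79, 49 → best response b3.
Player 2 against R5: payoffs 54, 11, 73, 44 → best response b3.
Mutual best responses: (R1, b2); (R2, b1); (R4, b3).

The pure Nash equilibria are (R1, b2) and (R2, b1) and (R4, b3).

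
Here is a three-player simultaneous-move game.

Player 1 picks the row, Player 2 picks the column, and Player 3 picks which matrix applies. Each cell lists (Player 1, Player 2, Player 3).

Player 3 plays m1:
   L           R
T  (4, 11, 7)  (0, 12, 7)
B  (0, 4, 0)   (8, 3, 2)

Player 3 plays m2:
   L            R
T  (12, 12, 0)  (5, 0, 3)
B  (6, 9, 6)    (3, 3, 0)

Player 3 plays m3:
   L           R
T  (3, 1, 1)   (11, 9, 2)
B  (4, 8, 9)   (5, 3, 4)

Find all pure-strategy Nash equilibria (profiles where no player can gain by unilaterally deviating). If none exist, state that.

Player 1 against (L, m1): payoffs 4, 0 → best response T.
Player 1 against (L, m2): payoffs 12, 6 → best response T.
Player 1 against (L, m3): payoffs 3, 4 → best response B.
Player 1 against (R, m1): payoffs 0, 8 → best response B.
Player 1 against (R, m2): payoffs 5, 3 → best response T.
Player 1 against (R, m3): payoffs 11, 5 → best response T.
Player 2 against (T, m1): payoffs 11, 12 → best response R.
Player 2 against (T, m2): payoffs 12, 0 → best response L.
Player 2 against (T, m3): payoffs 1, 9 → best response R.
Player 2 against (B, m1): payoffs 4, 3 → best response L.
Player 2 against (B, m2): payoffs 9, 3 → best response L.
Player 2 against (B, m3): payoffs 8, 3 → best response L.
Player 3 against (T, L): payoffs 7, 0, 1 → best response m1.
Player 3 against (T, R): payoffs 7, 3, 2 → best response m1.
Player 3 against (B, L): payoffs 0, 6, 9 → best response m3.
Player 3 against (B, R): payoffs 2, 0, 4 → best response m3.
Mutual best responses: (B, L, m3).

The unique pure-strategy Nash equilibrium is (B, L, m3).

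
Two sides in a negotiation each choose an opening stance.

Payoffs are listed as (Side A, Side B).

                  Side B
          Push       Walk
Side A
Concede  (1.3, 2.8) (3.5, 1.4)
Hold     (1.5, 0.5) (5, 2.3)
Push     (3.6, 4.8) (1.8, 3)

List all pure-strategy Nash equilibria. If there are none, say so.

For each player, find the best response to each opponent profile; mutual best responses are the pure NE.
Side A against Push: payoffs 1.3, 1.5, 3.6 → best response Push.
Side A against Walk: payoffs 3.5, 5, 1.8 → best response Hold.
Side B against Concede: payoffs 2.8, 1.4 → best response Push.
Side B against Hold: payoffs 0.5, 2.3 → best response Walk.
Side B against Push: payoffs 4.8, 3 → best response Push.
Mutual best responses: (Hold, Walk); (Push, Push).

Pure-strategy Nash equilibria: (Hold, Walk), (Push, Push)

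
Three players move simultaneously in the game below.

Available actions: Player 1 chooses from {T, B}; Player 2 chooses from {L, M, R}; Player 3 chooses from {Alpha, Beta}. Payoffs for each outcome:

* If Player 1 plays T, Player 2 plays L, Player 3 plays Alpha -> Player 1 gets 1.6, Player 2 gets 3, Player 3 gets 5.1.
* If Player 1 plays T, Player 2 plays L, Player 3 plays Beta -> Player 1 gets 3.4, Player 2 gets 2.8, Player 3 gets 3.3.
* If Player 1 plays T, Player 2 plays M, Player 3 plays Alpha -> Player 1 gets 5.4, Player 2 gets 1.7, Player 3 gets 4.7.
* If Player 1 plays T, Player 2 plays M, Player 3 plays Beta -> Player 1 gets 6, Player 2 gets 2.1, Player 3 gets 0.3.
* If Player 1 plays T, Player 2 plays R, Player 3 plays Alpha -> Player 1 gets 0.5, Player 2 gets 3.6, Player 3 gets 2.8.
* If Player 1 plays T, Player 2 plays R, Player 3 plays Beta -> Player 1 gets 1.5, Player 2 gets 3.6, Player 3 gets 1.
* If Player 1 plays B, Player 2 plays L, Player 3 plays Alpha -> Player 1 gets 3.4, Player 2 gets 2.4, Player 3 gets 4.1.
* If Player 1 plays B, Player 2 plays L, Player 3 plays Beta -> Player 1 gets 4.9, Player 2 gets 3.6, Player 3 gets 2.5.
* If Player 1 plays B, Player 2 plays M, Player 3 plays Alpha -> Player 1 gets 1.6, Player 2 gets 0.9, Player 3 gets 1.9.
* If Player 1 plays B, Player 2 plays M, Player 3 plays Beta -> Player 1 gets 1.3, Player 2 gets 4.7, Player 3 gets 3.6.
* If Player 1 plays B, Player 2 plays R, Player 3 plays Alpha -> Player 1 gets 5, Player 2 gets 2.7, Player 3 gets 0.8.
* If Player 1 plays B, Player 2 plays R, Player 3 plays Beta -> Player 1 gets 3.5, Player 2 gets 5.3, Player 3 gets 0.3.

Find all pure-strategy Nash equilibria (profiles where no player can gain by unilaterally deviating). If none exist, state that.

The unique pure-strategy Nash equilibrium is (B, R, Alpha).

Check each profile: it is a Nash equilibrium iff no player can strictly gain by switching unilaterally.
(T, L, Alpha): Player 1 can switch to B (1.6 → 3.4). Not NE.
(T, L, Beta): Player 1 can switch to B (3.4 → 4.9). Not NE.
(T, M, Alpha): Player 2 can switch to L (1.7 → 3). Not NE.
(T, M, Beta): Player 2 can switch to L (2.1 → 2.8). Not NE.
(T, R, Alpha): Player 1 can switch to B (0.5 → 5). Not NE.
(T, R, Beta): Player 1 can switch to B (1.5 → 3.5). Not NE.
(B, R, Alpha): Player 1 gets 5, best alternative 0.5; Player 2 gets 2.7, best alternative 2.4; Player 3 gets 0.8, best alternative 0.3. No profitable deviation — NE.
(The remaining 5 profiles each have a profitable deviation by the same check.)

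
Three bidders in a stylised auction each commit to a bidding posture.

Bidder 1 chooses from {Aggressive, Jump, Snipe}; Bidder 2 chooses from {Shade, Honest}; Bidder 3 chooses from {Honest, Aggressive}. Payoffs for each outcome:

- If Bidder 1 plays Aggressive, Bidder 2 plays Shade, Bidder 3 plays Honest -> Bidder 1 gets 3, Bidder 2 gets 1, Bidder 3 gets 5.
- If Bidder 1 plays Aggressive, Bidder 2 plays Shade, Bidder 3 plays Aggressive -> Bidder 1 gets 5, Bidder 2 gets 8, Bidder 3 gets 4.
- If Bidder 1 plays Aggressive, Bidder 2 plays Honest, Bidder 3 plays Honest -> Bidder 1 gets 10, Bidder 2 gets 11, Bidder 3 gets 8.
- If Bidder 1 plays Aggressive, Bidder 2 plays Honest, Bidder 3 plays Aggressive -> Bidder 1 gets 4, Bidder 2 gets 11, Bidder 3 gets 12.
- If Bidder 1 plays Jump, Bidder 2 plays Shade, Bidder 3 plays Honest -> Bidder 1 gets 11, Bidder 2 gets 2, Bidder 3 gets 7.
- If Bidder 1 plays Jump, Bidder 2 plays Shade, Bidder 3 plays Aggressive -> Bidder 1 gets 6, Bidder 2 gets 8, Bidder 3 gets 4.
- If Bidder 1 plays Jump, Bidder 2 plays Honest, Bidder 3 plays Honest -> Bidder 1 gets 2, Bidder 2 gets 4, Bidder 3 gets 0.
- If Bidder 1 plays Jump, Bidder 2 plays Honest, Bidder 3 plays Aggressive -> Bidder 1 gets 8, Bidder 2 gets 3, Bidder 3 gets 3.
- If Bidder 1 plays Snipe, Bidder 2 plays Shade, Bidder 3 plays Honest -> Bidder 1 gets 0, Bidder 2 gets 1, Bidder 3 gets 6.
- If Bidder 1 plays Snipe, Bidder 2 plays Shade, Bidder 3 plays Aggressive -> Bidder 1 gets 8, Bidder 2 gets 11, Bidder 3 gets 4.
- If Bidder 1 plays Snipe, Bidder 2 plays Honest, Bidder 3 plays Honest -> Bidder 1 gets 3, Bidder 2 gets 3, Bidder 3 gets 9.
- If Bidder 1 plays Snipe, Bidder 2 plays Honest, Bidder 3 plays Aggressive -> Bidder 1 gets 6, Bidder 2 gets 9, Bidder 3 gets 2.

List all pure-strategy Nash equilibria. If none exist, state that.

There is no pure-strategy Nash equilibrium.

Check each profile: it is a Nash equilibrium iff no player can strictly gain by switching unilaterally.
(Aggressive, Shade, Honest): Bidder 1 can switch to Jump (3 → 11). Not NE.
(Aggressive, Shade, Aggressive): Bidder 1 can switch to Jump (5 → 6). Not NE.
(Aggressive, Honest, Honest): Bidder 3 can switch to Aggressive (8 → 12). Not NE.
(Aggressive, Honest, Aggressive): Bidder 1 can switch to Jump (4 → 8). Not NE.
(Jump, Shade, Honest): Bidder 2 can switch to Honest (2 → 4). Not NE.
(Jump, Shade, Aggressive): Bidder 1 can switch to Snipe (6 → 8). Not NE.
(Jump, Honest, Honest): Bidder 1 can switch to Aggressive (2 → 10). Not NE.
(Jump, Honest, Aggressive): Bidder 2 can switch to Shade (3 → 8). Not NE.
(Snipe, Shade, Honest): Bidder 1 can switch to Aggressive (0 → 3). Not NE.
(Snipe, Shade, Aggressive): Bidder 3 can switch to Honest (4 → 6). Not NE.
(Snipe, Honest, Honest): Bidder 1 can switch to Aggressive (3 → 10). Not NE.
(Snipe, Honest, Aggressive): Bidder 1 can switch to Jump (6 → 8). Not NE.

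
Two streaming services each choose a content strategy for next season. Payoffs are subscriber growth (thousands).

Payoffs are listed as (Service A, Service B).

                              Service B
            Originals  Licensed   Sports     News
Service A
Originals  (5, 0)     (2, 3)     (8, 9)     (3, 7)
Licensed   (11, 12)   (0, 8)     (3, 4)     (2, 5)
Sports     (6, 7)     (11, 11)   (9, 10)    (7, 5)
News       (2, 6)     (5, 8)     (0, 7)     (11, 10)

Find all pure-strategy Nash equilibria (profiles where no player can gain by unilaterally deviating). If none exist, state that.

Pure-strategy Nash equilibria: (Licensed, Originals), (Sports, Licensed), (News, News)

(Originals, Originals): Service A can switch to Licensed (5 → 11). Not NE.
(Originals, Licensed): Service A can switch to Sports (2 → 11). Not NE.
(Originals, Sports): Service A can switch to Sports (8 → 9). Not NE.
(Originals, News): Service A can switch to Sports (3 → 7). Not NE.
(Licensed, Originals): Service A gets 11, best alternative 6; Service B gets 12, best alternative 8. No profitable deviation — NE.
(Licensed, Licensed): Service A can switch to Originals (0 → 2). Not NE.
(Licensed, Sports): Service A can switch to Originals (3 → 8). Not NE.
(Licensed, News): Service A can switch to Originals (2 → 3). Not NE.
(Sports, Originals): Service A can switch to Licensed (6 → 11). Not NE.
(Sports, Licensed): Service A gets 11, best alternative 5; Service B gets 11, best alternative 10. No profitable deviation — NE.
(News, News): Service A gets 11, best alternative 7; Service B gets 10, best alternative 8. No profitable deviation — NE.
(The remaining 5 profiles each have a profitable deviation by the same check.)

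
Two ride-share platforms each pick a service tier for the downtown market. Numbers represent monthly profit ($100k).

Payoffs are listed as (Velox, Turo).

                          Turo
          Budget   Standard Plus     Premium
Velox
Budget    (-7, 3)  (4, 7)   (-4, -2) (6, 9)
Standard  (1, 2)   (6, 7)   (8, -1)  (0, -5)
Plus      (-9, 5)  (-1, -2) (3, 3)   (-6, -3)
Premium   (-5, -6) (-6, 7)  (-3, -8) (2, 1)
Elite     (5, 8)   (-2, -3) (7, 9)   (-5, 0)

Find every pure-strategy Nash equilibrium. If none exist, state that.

Velox against Budget: payoffs -7, 1, -9, -5, 5 → best response Elite.
Velox against Standard: payoffs 4, 6, -1, -6, -2 → best response Standard.
Velox against Plus: payoffs -4, 8, 3, -3, 7 → best response Standard.
Velox against Premium: payoffs 6, 0, -6, 2, -5 → best response Budget.
Turo against Budget: payoffs 3, 7, -2, 9 → best response Premium.
Turo against Standard: payoffs 2, 7, -1, -5 → best response Standard.
Turo against Plus: payoffs 5, -2, 3, -3 → best response Budget.
Turo against Premium: payoffs -6, 7, -8, 1 → best response Standard.
Turo against Elite: payoffs 8, -3, 9, 0 → best response Plus.
Mutual best responses: (Budget, Premium); (Standard, Standard).

The pure Nash equilibria are (Budget, Premium); (Standard, Standard).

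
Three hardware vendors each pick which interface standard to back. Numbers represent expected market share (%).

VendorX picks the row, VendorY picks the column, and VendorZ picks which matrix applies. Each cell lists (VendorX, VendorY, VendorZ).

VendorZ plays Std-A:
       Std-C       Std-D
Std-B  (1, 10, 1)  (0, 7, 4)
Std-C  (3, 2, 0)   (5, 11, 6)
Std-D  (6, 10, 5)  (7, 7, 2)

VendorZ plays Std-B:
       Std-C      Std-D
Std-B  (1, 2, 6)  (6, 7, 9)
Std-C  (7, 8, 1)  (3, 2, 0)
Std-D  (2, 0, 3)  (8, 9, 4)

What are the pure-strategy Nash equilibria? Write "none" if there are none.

VendorX against (Std-C, Std-A): payoffs 1, 3, 6 → best response Std-D.
VendorX against (Std-C, Std-B): payoffs 1, 7, 2 → best response Std-C.
VendorX against (Std-D, Std-A): payoffs 0, 5, 7 → best response Std-D.
VendorX against (Std-D, Std-B): payoffs 6, 3, 8 → best response Std-D.
VendorY against (Std-B, Std-A): payoffs 10, 7 → best response Std-C.
VendorY against (Std-B, Std-B): payoffs 2, 7 → best response Std-D.
VendorY against (Std-C, Std-A): payoffs 2, 11 → best response Std-D.
VendorY against (Std-C, Std-B): payoffs 8, 2 → best response Std-C.
VendorY against (Std-D, Std-A): payoffs 10, 7 → best response Std-C.
VendorY against (Std-D, Std-B): payoffs 0, 9 → best response Std-D.
VendorZ against (Std-B, Std-C): payoffs 1, 6 → best response Std-B.
VendorZ against (Std-B, Std-D): payoffs 4, 9 → best response Std-B.
VendorZ against (Std-C, Std-C): payoffs 0, 1 → best response Std-B.
VendorZ against (Std-C, Std-D): payoffs 6, 0 → best response Std-A.
VendorZ against (Std-D, Std-C): payoffs 5, 3 → best response Std-A.
VendorZ against (Std-D, Std-D): payoffs 2, 4 → best response Std-B.
Mutual best responses: (Std-C, Std-C, Std-B); (Std-D, Std-C, Std-A); (Std-D, Std-D, Std-B).

(Std-C, Std-C, Std-B), (Std-D, Std-C, Std-A), (Std-D, Std-D, Std-B)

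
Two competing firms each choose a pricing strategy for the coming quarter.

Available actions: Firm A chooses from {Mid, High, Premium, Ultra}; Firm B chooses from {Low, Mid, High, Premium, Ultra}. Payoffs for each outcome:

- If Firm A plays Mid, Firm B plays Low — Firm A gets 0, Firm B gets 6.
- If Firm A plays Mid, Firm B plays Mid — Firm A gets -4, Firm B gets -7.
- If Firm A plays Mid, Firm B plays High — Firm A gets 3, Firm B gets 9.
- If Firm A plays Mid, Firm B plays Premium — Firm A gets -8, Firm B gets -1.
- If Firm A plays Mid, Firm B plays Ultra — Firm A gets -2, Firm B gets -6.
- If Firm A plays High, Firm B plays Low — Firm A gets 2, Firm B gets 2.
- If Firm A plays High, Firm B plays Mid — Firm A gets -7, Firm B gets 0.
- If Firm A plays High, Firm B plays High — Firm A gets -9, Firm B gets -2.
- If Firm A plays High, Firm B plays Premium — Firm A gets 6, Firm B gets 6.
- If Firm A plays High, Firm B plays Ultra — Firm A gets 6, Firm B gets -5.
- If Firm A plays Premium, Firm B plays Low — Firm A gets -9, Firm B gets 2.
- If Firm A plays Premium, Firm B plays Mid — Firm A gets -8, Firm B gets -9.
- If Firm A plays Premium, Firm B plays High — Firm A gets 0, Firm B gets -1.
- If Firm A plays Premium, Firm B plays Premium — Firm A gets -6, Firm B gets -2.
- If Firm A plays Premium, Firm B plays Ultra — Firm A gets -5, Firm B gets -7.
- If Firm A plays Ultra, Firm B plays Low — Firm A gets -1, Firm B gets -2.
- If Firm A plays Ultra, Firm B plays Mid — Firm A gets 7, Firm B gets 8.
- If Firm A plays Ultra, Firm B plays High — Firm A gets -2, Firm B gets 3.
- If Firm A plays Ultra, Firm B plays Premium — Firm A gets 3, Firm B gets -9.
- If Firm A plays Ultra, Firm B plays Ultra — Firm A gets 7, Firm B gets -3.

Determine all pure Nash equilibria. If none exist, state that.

(Mid, High) and (High, Premium) and (Ultra, Mid)

(Mid, Low): Firm A can switch to High (0 → 2). Not NE.
(Mid, Mid): Firm A can switch to Ultra (-4 → 7). Not NE.
(Mid, High): Firm A gets 3, best alternative 0; Firm B gets 9, best alternative 6. No profitable deviation — NE.
(Mid, Premium): Firm A can switch to High (-8 → 6). Not NE.
(Mid, Ultra): Firm A can switch to High (-2 → 6). Not NE.
(High, Low): Firm B can switch to Premium (2 → 6). Not NE.
(High, Mid): Firm A can switch to Mid (-7 → -4). Not NE.
(High, High): Firm A can switch to Mid (-9 → 3). Not NE.
(High, Premium): Firm A gets 6, best alternative 3; Firm B gets 6, best alternative 2. No profitable deviation — NE.
(High, Ultra): Firm A can switch to Ultra (6 → 7). Not NE.
(Ultra, Mid): Firm A gets 7, best alternative -4; Firm B gets 8, best alternative 3. No profitable deviation — NE.
(The remaining 9 profiles each have a profitable deviation by the same check.)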